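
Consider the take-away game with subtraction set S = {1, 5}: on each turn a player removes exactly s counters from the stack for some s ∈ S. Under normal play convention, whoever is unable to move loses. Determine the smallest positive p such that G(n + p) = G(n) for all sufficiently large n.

2

n :  0  1  2  3  4  5  6  7  8  9 10 11 12 13 14
G :  0  1  0  1  0  1  0  1  0  1  0  1  0  1  0
G(n+2) = G(n) holds for n = 0,…,4 (a full window of length max(S) = 5), so the sequence is purely periodic with period 2.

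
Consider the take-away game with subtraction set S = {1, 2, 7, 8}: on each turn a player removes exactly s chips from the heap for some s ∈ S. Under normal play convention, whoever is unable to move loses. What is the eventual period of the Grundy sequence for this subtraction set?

3

G(0) = 0
G(1) = mex{0} = 1
G(2) = mex{1,0} = 2
G(3) = mex{2,1} = 0
G(4) = mex{0,2} = 1
G(5) = mex{1,0} = 2
G(6) = mex{2,1} = 0
G(7) = mex{0,2,0} = 1
G(8) = mex{1,0,1,0} = 2
G(9) = mex{2,1,2,1} = 0
G(10) = mex{0,2,0,2} = 1
G(11) = mex{1,0,1,0} = 2
G(12) = mex{2,1,2,1} = 0
G(13) = mex{0,2,0,2} = 1
G(14) = mex{1,0,1,0} = 2
G(n+3) = G(n) holds for n = 0,…,7 (a full window of length max(S) = 8), so the sequence is purely periodic with period 3.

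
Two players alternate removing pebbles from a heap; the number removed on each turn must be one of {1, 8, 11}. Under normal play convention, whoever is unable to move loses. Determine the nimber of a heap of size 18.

0

G(0) = 0
G(1) = mex{0} = 1
G(2) = mex{1} = 0
G(3) = mex{0} = 1
G(4) = mex{1} = 0
G(5) = mex{0} = 1
G(6) = mex{1} = 0
G(7) = mex{0} = 1
G(8) = mex{1,0} = 2
G(9) = mex{2,1} = 0
G(10) = mex{0,0} = 1
G(11) = mex{1,1,0} = 2
G(12) = mex{2,0,1} = 3
G(13) = mex{3,1,0} = 2
G(14) = mex{2,0,1} = 3
G(15) = mex{3,1,0} = 2
G(16) = mex{2,2,1} = 0
G(17) = mex{0,0,0} = 1
G(18) = mex{1,1,1} = 0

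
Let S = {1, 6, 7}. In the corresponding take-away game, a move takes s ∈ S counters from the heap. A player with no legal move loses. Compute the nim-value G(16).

G(0) = 0
G(1) = mex{0} = 1
G(2) = mex{1} = 0
G(3) = mex{0} = 1
G(4) = mex{1} = 0
G(5) = mex{0} = 1
G(6) = mex{1,0} = 2
G(7) = mex{2,1,0} = 3
G(8) = mex{3,0,1} = 2
G(9) = mex{2,1,0} = 3
G(10) = mex{3,0,1} = 2
G(11) = mex{2,1,0} = 3
G(12) = mex{3,2,1} = 0
G(13) = mex{0,3,2} = 1
G(14) = mex{1,2,3} = 0
G(15) = mex{0,3,2} = 1
G(16) = mex{1,2,3} = 0

0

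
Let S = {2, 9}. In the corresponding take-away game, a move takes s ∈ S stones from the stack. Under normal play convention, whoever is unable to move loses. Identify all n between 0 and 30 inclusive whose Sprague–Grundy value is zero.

G(0) = 0
G(1) = mex{} = 0
G(2) = mex{0} = 1
G(3) = mex{0} = 1
G(4) = mex{1} = 0
G(5) = mex{1} = 0
G(6) = mex{0} = 1
G(7) = mex{0} = 1
G(8) = mex{1} = 0
G(9) = mex{1,0} = 2
G(10) = mex{0,0} = 1
G(11) = mex{2,1} = 0
G(12) = mex{1,1} = 0
G(13) = mex{0,0} = 1
G(14) = mex{0,0} = 1
G(15) = mex{1,1} = 0
G(16) = mex{1,1} = 0
G(17) = mex{0,0} = 1
G(18) = mex{0,2} = 1
G(19) = mex{1,1} = 0
G(20) = mex{1,0} = 2
G(21) = mex{0,0} = 1
G(22) = mex{2,1} = 0
G(23) = mex{1,1} = 0
G(24) = mex{0,0} = 1
G(25) = mex{0,0} = 1
G(26) = mex{1,1} = 0
G(27) = mex{1,1} = 0
G(28) = mex{0,0} = 1
G(29) = mex{0,2} = 1
G(30) = mex{1,1} = 0
P-positions are exactly the n with G(n) = 0.

0, 1, 4, 5, 8, 11, 12, 15, 16, 19, 22, 23, 26, 27, 30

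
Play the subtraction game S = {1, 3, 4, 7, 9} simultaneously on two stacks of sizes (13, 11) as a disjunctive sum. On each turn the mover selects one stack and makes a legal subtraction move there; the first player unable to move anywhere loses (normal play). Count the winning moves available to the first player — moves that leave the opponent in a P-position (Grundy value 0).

2

All stacks use S = {1, 3, 4, 7, 9}:
G(0) = 0
G(1) = mex{0} = 1
G(2) = mex{1} = 0
G(3) = mex{0,0} = 1
G(4) = mex{1,1,0} = 2
G(5) = mex{2,0,1} = 3
G(6) = mex{3,1,0} = 2
G(7) = mex{2,2,1,0} = 3
G(8) = mex{3,3,2,1} = 0
G(9) = mex{0,2,3,0,0} = 1
G(10) = mex{1,3,2,1,1} = 0
G(11) = mex{0,0,3,2,0} = 1
G(12) = mex{1,1,0,3,1} = 2
G(13) = mex{2,0,1,2,2} = 3
Stack A: G(13) = 3.
Stack B: G(11) = 1.
Combined Grundy value = 3 ⊕ 1 = 2.
A winning move leaves total XOR = 0, i.e. changes one component's Grundy value g to g ⊕ X where X is the current total.
Stack A: need g' = 3⊕2 = 1. Options: 13−1→G=2, 13−3→G=0, 13−4→G=1, 13−7→G=2, 13−9→G=2. Hits: 1.
Stack B: need g' = 1⊕2 = 3. Options: 11−1→G=0, 11−3→G=0, 11−4→G=3, 11−7→G=2, 11−9→G=0. Hits: 1.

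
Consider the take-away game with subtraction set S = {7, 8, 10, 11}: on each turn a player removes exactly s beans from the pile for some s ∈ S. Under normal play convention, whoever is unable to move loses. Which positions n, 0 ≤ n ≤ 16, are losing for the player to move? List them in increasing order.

n :  0  1  2  3  4  5  6  7  8  9 10 11 12 13 14 15 16
G :  0  0  0  0  0  0  0  1  1  1  1  1  1  1  2  2  2
P-positions are exactly the n with G(n) = 0.

0, 1, 2, 3, 4, 5, 6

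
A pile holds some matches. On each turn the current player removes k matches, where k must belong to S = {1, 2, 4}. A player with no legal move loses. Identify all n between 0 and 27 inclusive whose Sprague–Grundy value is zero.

n :  0  1  2  3  4  5  6  7  8  9 10 11 12 13 14 15 16 17 18 19 20 21 22 23 24 25 26 27
G :  0  1  2  0  1  2  0  1  2  0  1  2  0  1  2  0  1  2  0  1  2  0  1  2  0  1  2  0
P-positions are exactly the n with G(n) = 0.

0, 3, 6, 9, 12, 15, 18, 21, 24, 27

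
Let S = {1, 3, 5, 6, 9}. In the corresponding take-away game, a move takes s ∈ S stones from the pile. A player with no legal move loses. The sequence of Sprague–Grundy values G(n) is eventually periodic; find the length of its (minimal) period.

12

n :  0  1  2  3  4  5  6  7  8  9 10 11 12 13 14 15 16 17 18 19 20 21 22 23 24 25
G :  0  1  0  1  0  1  2  3  2  3  2  3  0  1  0  1  0  1  2  3  2  3  2  3  0  1
G(n+12) = G(n) holds for n = 0,…,8 (a full window of length max(S) = 9), so the sequence is purely periodic with period 12.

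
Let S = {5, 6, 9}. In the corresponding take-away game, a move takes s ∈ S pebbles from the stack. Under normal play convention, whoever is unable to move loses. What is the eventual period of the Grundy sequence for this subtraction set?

G(0) = 0
G(1) = mex{} = 0
G(2) = mex{} = 0
G(3) = mex{} = 0
G(4) = mex{} = 0
G(5) = mex{0} = 1
G(6) = mex{0,0} = 1
G(7) = mex{0,0} = 1
G(8) = mex{0,0} = 1
G(9) = mex{0,0,0} = 1
G(10) = mex{1,0,0} = 2
G(11) = mex{1,1,0} = 2
G(12) = mex{1,1,0} = 2
G(13) = mex{1,1,0} = 2
G(14) = mex{1,1,1} = 0
G(15) = mex{2,1,1} = 0
G(16) = mex{2,2,1} = 0
G(17) = mex{2,2,1} = 0
G(18) = mex{2,2,1} = 0
G(19) = mex{0,2,2} = 1
G(20) = mex{0,0,2} = 1
G(21) = mex{0,0,2} = 1
G(22) = mex{0,0,2} = 1
G(23) = mex{0,0,0} = 1
G(24) = mex{1,0,0} = 2
G(25) = mex{1,1,0} = 2
G(26) = mex{1,1,0} = 2
G(27) = mex{1,1,0} = 2
G(28) = mex{1,1,1} = 0
G(29) = mex{2,1,1} = 0
G(n+14) = G(n) holds for n = 0,…,8 (a full window of length max(S) = 9), so the sequence is purely periodic with period 14.

14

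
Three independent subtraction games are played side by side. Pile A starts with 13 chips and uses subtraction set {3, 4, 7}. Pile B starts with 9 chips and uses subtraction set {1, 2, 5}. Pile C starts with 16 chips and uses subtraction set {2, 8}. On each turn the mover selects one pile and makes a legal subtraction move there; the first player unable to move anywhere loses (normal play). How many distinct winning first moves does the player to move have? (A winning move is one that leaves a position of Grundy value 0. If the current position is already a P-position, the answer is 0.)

Pile A, S = {3, 4, 7}:
G(0) = 0
G(1) = mex{} = 0
G(2) = mex{} = 0
G(3) = mex{0} = 1
G(4) = mex{0,0} = 1
G(5) = mex{0,0} = 1
G(6) = mex{1,0} = 2
G(7) = mex{1,1,0} = 2
G(8) = mex{1,1,0} = 2
G(9) = mex{2,1,0} = 3
G(10) = mex{2,2,1} = 0
G(11) = mex{2,2,1} = 0
G(12) = mex{3,2,1} = 0
G(13) = mex{0,3,2} = 1
G_A(13) = 1.
Pile B, S = {1, 2, 5}:
n : 0 1 2 3 4 5 6 7 8 9
G : 0 1 2 0 1 2 0 1 2 0
G_B(9) = 0.
Pile C, S = {2, 8}:
G(0) = 0
G(1) = mex{} = 0
G(2) = mex{0} = 1
G(3) = mex{0} = 1
G(4) = mex{1} = 0
G(5) = mex{1} = 0
G(6) = mex{0} = 1
G(7) = mex{0} = 1
G(8) = mex{1,0} = 2
G(9) = mex{1,0} = 2
G(10) = mex{2,1} = 0
G(11) = mex{2,1} = 0
G(12) = mex{0,0} = 1
G(13) = mex{0,0} = 1
G(14) = mex{1,1} = 0
G(15) = mex{1,1} = 0
G(16) = mex{0,2} = 1
G_C(16) = 1.
Combined Grundy value = 1 ⊕ 0 ⊕ 1 = 0.
A winning move leaves total XOR = 0, i.e. changes one component's Grundy value g to g ⊕ X where X is the current total.
Pile A: target g' = 1⊕0 = 1, but every legal move changes the Grundy value (mex property), so 0 moves.
Pile B: target g' = 0⊕0 = 0, but every legal move changes the Grundy value (mex property), so 0 moves.
Pile C: target g' = 1⊕0 = 1, but every legal move changes the Grundy value (mex property), so 0 moves.

0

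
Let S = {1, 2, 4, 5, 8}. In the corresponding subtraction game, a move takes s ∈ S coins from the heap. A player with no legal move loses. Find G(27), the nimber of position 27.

G(0) = 0
G(1) = mex{0} = 1
G(2) = mex{1,0} = 2
G(3) = mex{2,1} = 0
G(4) = mex{0,2,0} = 1
G(5) = mex{1,0,1,0} = 2
G(6) = mex{2,1,2,1} = 0
G(7) = mex{0,2,0,2} = 1
G(8) = mex{1,0,1,0,0} = 2
G(9) = mex{2,1,2,1,1} = 0
G(10) = mex{0,2,0,2,2} = 1
G(11) = mex{1,0,1,0,0} = 2
G(12) = mex{2,1,2,1,1} = 0
G(13) = mex{0,2,0,2,2} = 1
G(14) = mex{1,0,1,0,0} = 2
G(15) = mex{2,1,2,1,1} = 0
G(16) = mex{0,2,0,2,2} = 1
G(17) = mex{1,0,1,0,0} = 2
G(18) = mex{2,1,2,1,1} = 0
G(19) = mex{0,2,0,2,2} = 1
G(20) = mex{1,0,1,0,0} = 2
G(21) = mex{2,1,2,1,1} = 0
G(22) = mex{0,2,0,2,2} = 1
G(23) = mex{1,0,1,0,0} = 2
G(24) = mex{2,1,2,1,1} = 0
G(25) = mex{0,2,0,2,2} = 1
G(26) = mex{1,0,1,0,0} = 2
G(27) = mex{2,1,2,1,1} = 0

0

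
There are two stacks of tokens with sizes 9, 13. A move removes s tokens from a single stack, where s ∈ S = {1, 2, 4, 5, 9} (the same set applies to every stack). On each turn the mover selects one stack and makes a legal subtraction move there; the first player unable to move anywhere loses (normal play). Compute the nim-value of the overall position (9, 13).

All stacks use S = {1, 2, 4, 5, 9}:
G(0) = 0
G(1) = mex{0} = 1
G(2) = mex{1,0} = 2
G(3) = mex{2,1} = 0
G(4) = mex{0,2,0} = 1
G(5) = mex{1,0,1,0} = 2
G(6) = mex{2,1,2,1} = 0
G(7) = mex{0,2,0,2} = 1
G(8) = mex{1,0,1,0} = 2
G(9) = mex{2,1,2,1,0} = 3
G(10) = mex{3,2,0,2,1} = 4
G(11) = mex{4,3,1,0,2} = 5
G(12) = mex{5,4,2,1,0} = 3
G(13) = mex{3,5,3,2,1} = 0
Stack A: G(9) = 3.
Stack B: G(13) = 0.
Combined Grundy value = 3 ⊕ 0 = 3.

3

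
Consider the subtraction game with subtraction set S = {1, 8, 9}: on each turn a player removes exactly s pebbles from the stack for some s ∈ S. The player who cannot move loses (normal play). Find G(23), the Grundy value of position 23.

n :  0  1  2  3  4  5  6  7  8  9 10 11 12 13 14 15 16 17 18 19 20 21 22 23
G :  0  1  0  1  0  1  0  1  2  3  2  3  2  3  2  3  0  1  0  1  0  1  0  1

1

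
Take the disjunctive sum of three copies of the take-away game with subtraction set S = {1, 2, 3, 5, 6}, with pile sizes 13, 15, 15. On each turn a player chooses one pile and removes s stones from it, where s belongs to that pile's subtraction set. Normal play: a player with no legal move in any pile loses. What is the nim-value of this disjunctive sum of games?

All piles use S = {1, 2, 3, 5, 6}:
G(0) = 0
G(1) = mex{0} = 1
G(2) = mex{1,0} = 2
G(3) = mex{2,1,0} = 3
G(4) = mex{3,2,1} = 0
G(5) = mex{0,3,2,0} = 1
G(6) = mex{1,0,3,1,0} = 2
G(7) = mex{2,1,0,2,1} = 3
G(8) = mex{3,2,1,3,2} = 0
G(9) = mex{0,3,2,0,3} = 1
G(10) = mex{1,0,3,1,0} = 2
G(11) = mex{2,1,0,2,1} = 3
G(12) = mex{3,2,1,3,2} = 0
G(13) = mex{0,3,2,0,3} = 1
G(14) = mex{1,0,3,1,0} = 2
G(15) = mex{2,1,0,2,1} = 3
Pile A: G(13) = 1.
Pile B: G(15) = 3.
Pile C: G(15) = 3.
Combined Grundy value = 1 ⊕ 3 ⊕ 3 = 1.

1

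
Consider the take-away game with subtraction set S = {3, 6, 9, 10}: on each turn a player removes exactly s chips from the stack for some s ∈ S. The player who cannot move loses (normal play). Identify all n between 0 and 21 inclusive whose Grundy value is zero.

0, 1, 2, 13, 14, 15

G(0) = 0
G(1) = mex{} = 0
G(2) = mex{} = 0
G(3) = mex{0} = 1
G(4) = mex{0} = 1
G(5) = mex{0} = 1
G(6) = mex{1,0} = 2
G(7) = mex{1,0} = 2
G(8) = mex{1,0} = 2
G(9) = mex{2,1,0} = 3
G(10) = mex{2,1,0,0} = 3
G(11) = mex{2,1,0,0} = 3
G(12) = mex{3,2,1,0} = 4
G(13) = mex{3,2,1,1} = 0
G(14) = mex{3,2,1,1} = 0
G(15) = mex{4,3,2,1} = 0
G(16) = mex{0,3,2,2} = 1
G(17) = mex{0,3,2,2} = 1
G(18) = mex{0,4,3,2} = 1
G(19) = mex{1,0,3,3} = 2
G(20) = mex{1,0,3,3} = 2
G(21) = mex{1,0,4,3} = 2
P-positions are exactly the n with G(n) = 0.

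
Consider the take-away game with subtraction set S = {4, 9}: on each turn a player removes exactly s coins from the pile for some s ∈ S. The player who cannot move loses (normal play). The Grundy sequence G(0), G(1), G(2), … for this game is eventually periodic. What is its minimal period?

13

n :  0  1  2  3  4  5  6  7  8  9 10 11 12 13 14 15 16 17 18 19 20 21 22 23 24 25 26 27
G :  0  0  0  0  1  1  1  1  0  2  2  2  1  0  0  0  0  1  1  1  1  0  2  2  2  1  0  0
G(n+13) = G(n) holds for n = 0,…,8 (a full window of length max(S) = 9), so the sequence is purely periodic with period 13.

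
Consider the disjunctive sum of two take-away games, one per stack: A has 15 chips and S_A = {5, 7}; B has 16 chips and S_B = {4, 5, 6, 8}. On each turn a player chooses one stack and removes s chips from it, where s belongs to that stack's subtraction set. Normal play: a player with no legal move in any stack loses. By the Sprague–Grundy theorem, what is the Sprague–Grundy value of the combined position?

1

Stack A, S = {5, 7}:
G(0) = 0
G(1) = mex{} = 0
G(2) = mex{} = 0
G(3) = mex{} = 0
G(4) = mex{} = 0
G(5) = mex{0} = 1
G(6) = mex{0} = 1
G(7) = mex{0,0} = 1
G(8) = mex{0,0} = 1
G(9) = mex{0,0} = 1
G(10) = mex{1,0} = 2
G(11) = mex{1,0} = 2
G(12) = mex{1,1} = 0
G(13) = mex{1,1} = 0
G(14) = mex{1,1} = 0
G(15) = mex{2,1} = 0
G_A(15) = 0.
Stack B, S = {4, 5, 6, 8}:
n :  0  1  2  3  4  5  6  7  8  9 10 11 12 13 14 15 16
G :  0  0  0  0  1  1  1  1  2  2  2  2  0  0  0  0  1
G_B(16) = 1.
Combined Grundy value = 0 ⊕ 1 = 1.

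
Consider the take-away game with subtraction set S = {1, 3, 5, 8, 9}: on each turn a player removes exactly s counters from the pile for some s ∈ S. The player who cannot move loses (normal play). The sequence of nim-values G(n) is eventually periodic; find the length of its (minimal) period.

16

G(0) = 0
G(1) = mex{0} = 1
G(2) = mex{1} = 0
G(3) = mex{0,0} = 1
G(4) = mex{1,1} = 0
G(5) = mex{0,0,0} = 1
G(6) = mex{1,1,1} = 0
G(7) = mex{0,0,0} = 1
G(8) = mex{1,1,1,0} = 2
G(9) = mex{2,0,0,1,0} = 3
G(10) = mex{3,1,1,0,1} = 2
G(11) = mex{2,2,0,1,0} = 3
G(12) = mex{3,3,1,0,1} = 2
G(13) = mex{2,2,2,1,0} = 3
G(14) = mex{3,3,3,0,1} = 2
G(15) = mex{2,2,2,1,0} = 3
G(16) = mex{3,3,3,2,1} = 0
G(17) = mex{0,2,2,3,2} = 1
G(18) = mex{1,3,3,2,3} = 0
G(19) = mex{0,0,2,3,2} = 1
G(20) = mex{1,1,3,2,3} = 0
G(21) = mex{0,0,0,3,2} = 1
G(22) = mex{1,1,1,2,3} = 0
G(23) = mex{0,0,0,3,2} = 1
G(24) = mex{1,1,1,0,3} = 2
G(25) = mex{2,0,0,1,0} = 3
G(26) = mex{3,1,1,0,1} = 2
G(27) = mex{2,2,0,1,0} = 3
G(28) = mex{3,3,1,0,1} = 2
G(29) = mex{2,2,2,1,0} = 3
G(30) = mex{3,3,3,0,1} = 2
G(31) = mex{2,2,2,1,0} = 3
G(32) = mex{3,3,3,2,1} = 0
G(33) = mex{0,2,2,3,2} = 1
G(n+16) = G(n) holds for n = 0,…,8 (a full window of length max(S) = 9), so the sequence is purely periodic with period 16.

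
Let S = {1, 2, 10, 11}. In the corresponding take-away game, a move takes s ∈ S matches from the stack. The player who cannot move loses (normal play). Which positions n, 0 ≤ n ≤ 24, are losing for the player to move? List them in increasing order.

0, 3, 6, 9, 12, 15, 18, 21, 24

G(0) = 0
G(1) = mex{0} = 1
G(2) = mex{1,0} = 2
G(3) = mex{2,1} = 0
G(4) = mex{0,2} = 1
G(5) = mex{1,0} = 2
G(6) = mex{2,1} = 0
G(7) = mex{0,2} = 1
G(8) = mex{1,0} = 2
G(9) = mex{2,1} = 0
G(10) = mex{0,2,0} = 1
G(11) = mex{1,0,1,0} = 2
G(12) = mex{2,1,2,1} = 0
G(13) = mex{0,2,0,2} = 1
G(14) = mex{1,0,1,0} = 2
G(15) = mex{2,1,2,1} = 0
G(16) = mex{0,2,0,2} = 1
G(17) = mex{1,0,1,0} = 2
G(18) = mex{2,1,2,1} = 0
G(19) = mex{0,2,0,2} = 1
G(20) = mex{1,0,1,0} = 2
G(21) = mex{2,1,2,1} = 0
G(22) = mex{0,2,0,2} = 1
G(23) = mex{1,0,1,0} = 2
G(24) = mex{2,1,2,1} = 0
P-positions are exactly the n with G(n) = 0.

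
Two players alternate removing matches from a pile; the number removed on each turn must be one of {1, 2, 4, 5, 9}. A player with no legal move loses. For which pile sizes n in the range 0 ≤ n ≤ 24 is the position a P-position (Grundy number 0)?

0, 3, 6, 13, 16, 19

n :  0  1  2  3  4  5  6  7  8  9 10 11 12 13 14 15 16 17 18 19 20 21 22 23 24
G :  0  1  2  0  1  2  0  1  2  3  4  5  3  0  1  2  0  1  2  0  1  2  3  4  5
P-positions are exactly the n with G(n) = 0.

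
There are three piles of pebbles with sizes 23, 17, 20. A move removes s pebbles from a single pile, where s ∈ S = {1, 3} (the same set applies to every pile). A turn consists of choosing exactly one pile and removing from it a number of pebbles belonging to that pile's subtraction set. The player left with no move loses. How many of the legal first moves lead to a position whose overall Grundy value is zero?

0

All piles use S = {1, 3}:
G(0) = 0
G(1) = mex{0} = 1
G(2) = mex{1} = 0
G(3) = mex{0,0} = 1
G(4) = mex{1,1} = 0
G(5) = mex{0,0} = 1
G(6) = mex{1,1} = 0
G(7) = mex{0,0} = 1
G(8) = mex{1,1} = 0
G(9) = mex{0,0} = 1
G(10) = mex{1,1} = 0
G(11) = mex{0,0} = 1
G(12) = mex{1,1} = 0
G(13) = mex{0,0} = 1
G(14) = mex{1,1} = 0
G(15) = mex{0,0} = 1
G(16) = mex{1,1} = 0
G(17) = mex{0,0} = 1
G(18) = mex{1,1} = 0
G(19) = mex{0,0} = 1
G(20) = mex{1,1} = 0
G(21) = mex{0,0} = 1
G(22) = mex{1,1} = 0
G(23) = mex{0,0} = 1
Pile A: G(23) = 1.
Pile B: G(17) = 1.
Pile C: G(20) = 0.
Combined Grundy value = 1 ⊕ 1 ⊕ 0 = 0.
A winning move leaves total XOR = 0, i.e. changes one component's Grundy value g to g ⊕ X where X is the current total.
Pile A: target g' = 1⊕0 = 1, but every legal move changes the Grundy value (mex property), so 0 moves.
Pile B: target g' = 1⊕0 = 1, but every legal move changes the Grundy value (mex property), so 0 moves.
Pile C: target g' = 0⊕0 = 0, but every legal move changes the Grundy value (mex property), so 0 moves.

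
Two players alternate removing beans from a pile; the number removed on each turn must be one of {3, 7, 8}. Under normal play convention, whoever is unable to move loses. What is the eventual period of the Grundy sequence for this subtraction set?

5

G(0) = 0
G(1) = mex{} = 0
G(2) = mex{} = 0
G(3) = mex{0} = 1
G(4) = mex{0} = 1
G(5) = mex{0} = 1
G(6) = mex{1} = 0
G(7) = mex{1,0} = 2
G(8) = mex{1,0,0} = 2
G(9) = mex{0,0,0} = 1
G(10) = mex{2,1,0} = 3
G(11) = mex{2,1,1} = 0
G(12) = mex{1,1,1} = 0
G(13) = mex{3,0,1} = 2
G(14) = mex{0,2,0} = 1
G(15) = mex{0,2,2} = 1
G(16) = mex{2,1,2} = 0
G(17) = mex{1,3,1} = 0
G(18) = mex{1,0,3} = 2
G(19) = mex{0,0,0} = 1
G(20) = mex{0,2,0} = 1
G(21) = mex{2,1,2} = 0
G(22) = mex{1,1,1} = 0
G(23) = mex{1,0,1} = 2
G(24) = mex{0,0,0} = 1
G(25) = mex{0,2,0} = 1
From n = 11 onward G(n+5) = G(n); since this holds over max(S) = 8 consecutive positions the period is 5 (pre-period 11).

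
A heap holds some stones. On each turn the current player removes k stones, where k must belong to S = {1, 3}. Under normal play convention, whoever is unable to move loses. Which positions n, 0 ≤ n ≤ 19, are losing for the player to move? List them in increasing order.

n :  0  1  2  3  4  5  6  7  8  9 10 11 12 13 14 15 16 17 18 19
G :  0  1  0  1  0  1  0  1  0  1  0  1  0  1  0  1  0  1  0  1
P-positions are exactly the n with G(n) = 0.

0, 2, 4, 6, 8, 10, 12, 14, 16, 18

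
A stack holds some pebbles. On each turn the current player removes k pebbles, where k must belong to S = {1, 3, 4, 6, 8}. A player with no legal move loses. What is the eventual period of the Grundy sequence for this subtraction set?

G(0) = 0
G(1) = mex{0} = 1
G(2) = mex{1} = 0
G(3) = mex{0,0} = 1
G(4) = mex{1,1,0} = 2
G(5) = mex{2,0,1} = 3
G(6) = mex{3,1,0,0} = 2
G(7) = mex{2,2,1,1} = 0
G(8) = mex{0,3,2,0,0} = 1
G(9) = mex{1,2,3,1,1} = 0
G(10) = mex{0,0,2,2,0} = 1
G(11) = mex{1,1,0,3,1} = 2
G(12) = mex{2,0,1,2,2} = 3
G(13) = mex{3,1,0,0,3} = 2
G(14) = mex{2,2,1,1,2} = 0
G(15) = mex{0,3,2,0,0} = 1
G(16) = mex{1,2,3,1,1} = 0
G(n+7) = G(n) holds for n = 0,…,7 (a full window of length max(S) = 8), so the sequence is purely periodic with period 7.

7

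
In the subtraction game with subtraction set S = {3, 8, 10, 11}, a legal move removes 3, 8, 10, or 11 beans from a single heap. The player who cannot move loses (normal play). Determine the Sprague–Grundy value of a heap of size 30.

n :  0  1  2  3  4  5  6  7  8  9 10 11 12 13 14 15 16 17 18 19 20 21 22 23 24 25 26 27 28 29 30
G :  0  0  0  1  1  1  0  0  2  1  1  3  2  2  2  3  3  3  4  0  0  0  1  1  1  0  0  2  1  1  3

3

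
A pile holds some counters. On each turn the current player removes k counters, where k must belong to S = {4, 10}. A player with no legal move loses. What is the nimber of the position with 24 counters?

G(0) = 0
G(1) = mex{} = 0
G(2) = mex{} = 0
G(3) = mex{} = 0
G(4) = mex{0} = 1
G(5) = mex{0} = 1
G(6) = mex{0} = 1
G(7) = mex{0} = 1
G(8) = mex{1} = 0
G(9) = mex{1} = 0
G(10) = mex{1,0} = 2
G(11) = mex{1,0} = 2
G(12) = mex{0,0} = 1
G(13) = mex{0,0} = 1
G(14) = mex{2,1} = 0
G(15) = mex{2,1} = 0
G(16) = mex{1,1} = 0
G(17) = mex{1,1} = 0
G(18) = mex{0,0} = 1
G(19) = mex{0,0} = 1
G(20) = mex{0,2} = 1
G(21) = mex{0,2} = 1
G(22) = mex{1,1} = 0
G(23) = mex{1,1} = 0
G(24) = mex{1,0} = 2

2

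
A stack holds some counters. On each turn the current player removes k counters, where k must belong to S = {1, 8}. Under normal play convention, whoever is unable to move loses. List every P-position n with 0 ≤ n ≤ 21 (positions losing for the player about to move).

n :  0  1  2  3  4  5  6  7  8  9 10 11 12 13 14 15 16 17 18 19 20 21
G :  0  1  0  1  0  1  0  1  2  0  1  0  1  0  1  0  1  2  0  1  0  1
P-positions are exactly the n with G(n) = 0.

0, 2, 4, 6, 9, 11, 13, 15, 18, 20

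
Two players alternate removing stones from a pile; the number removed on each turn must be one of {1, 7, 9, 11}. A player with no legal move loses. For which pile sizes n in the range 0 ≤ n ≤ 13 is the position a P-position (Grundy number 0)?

n :  0  1  2  3  4  5  6  7  8  9 10 11 12 13
G :  0  1  0  1  0  1  0  1  0  1  0  1  0  1
P-positions are exactly the n with G(n) = 0.

0, 2, 4, 6, 8, 10, 12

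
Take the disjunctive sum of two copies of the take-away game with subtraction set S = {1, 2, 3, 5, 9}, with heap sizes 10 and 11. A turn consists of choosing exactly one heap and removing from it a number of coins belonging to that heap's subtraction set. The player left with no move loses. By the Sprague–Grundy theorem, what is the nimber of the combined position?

All heaps use S = {1, 2, 3, 5, 9}:
n :  0  1  2  3  4  5  6  7  8  9 10 11
G :  0  1  2  3  0  1  2  3  0  1  2  3
Heap A: G(10) = 2.
Heap B: G(11) = 3.
Combined Grundy value = 2 ⊕ 3 = 1.

1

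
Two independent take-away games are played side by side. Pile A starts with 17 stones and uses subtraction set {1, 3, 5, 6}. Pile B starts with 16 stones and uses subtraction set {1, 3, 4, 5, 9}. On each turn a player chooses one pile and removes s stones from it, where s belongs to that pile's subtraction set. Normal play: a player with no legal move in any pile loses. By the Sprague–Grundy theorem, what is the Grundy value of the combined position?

2

Pile A, S = {1, 3, 5, 6}:
G(0) = 0
G(1) = mex{0} = 1
G(2) = mex{1} = 0
G(3) = mex{0,0} = 1
G(4) = mex{1,1} = 0
G(5) = mex{0,0,0} = 1
G(6) = mex{1,1,1,0} = 2
G(7) = mex{2,0,0,1} = 3
G(8) = mex{3,1,1,0} = 2
G(9) = mex{2,2,0,1} = 3
G(10) = mex{3,3,1,0} = 2
G(11) = mex{2,2,2,1} = 0
G(12) = mex{0,3,3,2} = 1
G(13) = mex{1,2,2,3} = 0
G(14) = mex{0,0,3,2} = 1
G(15) = mex{1,1,2,3} = 0
G(16) = mex{0,0,0,2} = 1
G(17) = mex{1,1,1,0} = 2
G_A(17) = 2.
Pile B, S = {1, 3, 4, 5, 9}:
G(0) = 0
G(1) = mex{0} = 1
G(2) = mex{1} = 0
G(3) = mex{0,0} = 1
G(4) = mex{1,1,0} = 2
G(5) = mex{2,0,1,0} = 3
G(6) = mex{3,1,0,1} = 2
G(7) = mex{2,2,1,0} = 3
G(8) = mex{3,3,2,1} = 0
G(9) = mex{0,2,3,2,0} = 1
G(10) = mex{1,3,2,3,1} = 0
G(11) = mex{0,0,3,2,0} = 1
G(12) = mex{1,1,0,3,1} = 2
G(13) = mex{2,0,1,0,2} = 3
G(14) = mex{3,1,0,1,3} = 2
G(15) = mex{2,2,1,0,2} = 3
G(16) = mex{3,3,2,1,3} = 0
G_B(16) = 0.
Combined Grundy value = 2 ⊕ 0 = 2.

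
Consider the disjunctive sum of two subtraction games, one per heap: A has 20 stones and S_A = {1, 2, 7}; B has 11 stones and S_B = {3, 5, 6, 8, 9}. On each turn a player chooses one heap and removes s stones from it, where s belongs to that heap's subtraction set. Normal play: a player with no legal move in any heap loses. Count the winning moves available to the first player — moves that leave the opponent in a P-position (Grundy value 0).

2

Heap A, S = {1, 2, 7}:
n :  0  1  2  3  4  5  6  7  8  9 10 11 12 13 14 15 16 17 18 19 20
G :  0  1  2  0  1  2  0  1  2  0  1  2  0  1  2  0  1  2  0  1  2
G_A(20) = 2.
Heap B, S = {3, 5, 6, 8, 9}:
G(0) = 0
G(1) = mex{} = 0
G(2) = mex{} = 0
G(3) = mex{0} = 1
G(4) = mex{0} = 1
G(5) = mex{0,0} = 1
G(6) = mex{1,0,0} = 2
G(7) = mex{1,0,0} = 2
G(8) = mex{1,1,0,0} = 2
G(9) = mex{2,1,1,0,0} = 3
G(10) = mex{2,1,1,0,0} = 3
G(11) = mex{2,2,1,1,0} = 3
G_B(11) = 3.
Combined Grundy value = 2 ⊕ 3 = 1.
A winning move leaves total XOR = 0, i.e. changes one component's Grundy value g to g ⊕ X where X is the current total.
Heap A: need g' = 2⊕1 = 3. Options: 20−1→G=1, 20−2→G=0, 20−7→G=1. Hits: 0.
Heap B: need g' = 3⊕1 = 2. Options: 11−3→G=2, 11−5→G=2, 11−6→G=1, 11−8→G=1, 11−9→G=0. Hits: 2.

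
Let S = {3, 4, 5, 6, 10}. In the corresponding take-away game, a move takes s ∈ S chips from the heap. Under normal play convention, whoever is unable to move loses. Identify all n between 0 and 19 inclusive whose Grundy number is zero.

0, 1, 2, 9, 16, 17, 18

G(0) = 0
G(1) = mex{} = 0
G(2) = mex{} = 0
G(3) = mex{0} = 1
G(4) = mex{0,0} = 1
G(5) = mex{0,0,0} = 1
G(6) = mex{1,0,0,0} = 2
G(7) = mex{1,1,0,0} = 2
G(8) = mex{1,1,1,0} = 2
G(9) = mex{2,1,1,1} = 0
G(10) = mex{2,2,1,1,0} = 3
G(11) = mex{2,2,2,1,0} = 3
G(12) = mex{0,2,2,2,0} = 1
G(13) = mex{3,0,2,2,1} = 4
G(14) = mex{3,3,0,2,1} = 4
G(15) = mex{1,3,3,0,1} = 2
G(16) = mex{4,1,3,3,2} = 0
G(17) = mex{4,4,1,3,2} = 0
G(18) = mex{2,4,4,1,2} = 0
G(19) = mex{0,2,4,4,0} = 1
P-positions are exactly the n with G(n) = 0.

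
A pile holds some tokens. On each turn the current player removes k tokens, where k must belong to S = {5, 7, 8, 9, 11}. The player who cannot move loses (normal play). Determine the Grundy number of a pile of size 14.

2

G(0) = 0
G(1) = mex{} = 0
G(2) = mex{} = 0
G(3) = mex{} = 0
G(4) = mex{} = 0
G(5) = mex{0} = 1
G(6) = mex{0} = 1
G(7) = mex{0,0} = 1
G(8) = mex{0,0,0} = 1
G(9) = mex{0,0,0,0} = 1
G(10) = mex{1,0,0,0} = 2
G(11) = mex{1,0,0,0,0} = 2
G(12) = mex{1,1,0,0,0} = 2
G(13) = mex{1,1,1,0,0} = 2
G(14) = mex{1,1,1,1,0} = 2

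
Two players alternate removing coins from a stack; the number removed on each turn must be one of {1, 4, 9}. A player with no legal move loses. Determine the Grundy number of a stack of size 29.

2

n :  0  1  2  3  4  5  6  7  8  9 10 11 12 13 14 15 16 17 18 19 20 21 22 23 24 25 26 27 28 29
G :  0  1  0  1  2  0  1  0  1  2  0  1  0  1  2  0  1  0  1  2  0  1  0  1  2  0  1  0  1  2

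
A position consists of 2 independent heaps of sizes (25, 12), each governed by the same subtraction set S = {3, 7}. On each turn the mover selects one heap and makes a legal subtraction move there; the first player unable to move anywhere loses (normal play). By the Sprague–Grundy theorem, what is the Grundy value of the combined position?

All heaps use S = {3, 7}:
n :  0  1  2  3  4  5  6  7  8  9 10 11 12 13 14 15 16 17 18 19 20 21 22 23 24 25
G :  0  0  0  1  1  1  0  2  2  1  0  0  0  1  1  1  0  2  2  1  0  0  0  1  1  1
Heap A: G(25) = 1.
Heap B: G(12) = 0.
Combined Grundy value = 1 ⊕ 0 = 1.

1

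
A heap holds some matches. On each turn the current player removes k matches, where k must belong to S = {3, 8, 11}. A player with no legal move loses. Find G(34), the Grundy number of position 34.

2

G(0) = 0
G(1) = mex{} = 0
G(2) = mex{} = 0
G(3) = mex{0} = 1
G(4) = mex{0} = 1
G(5) = mex{0} = 1
G(6) = mex{1} = 0
G(7) = mex{1} = 0
G(8) = mex{1,0} = 2
G(9) = mex{0,0} = 1
G(10) = mex{0,0} = 1
G(11) = mex{2,1,0} = 3
G(12) = mex{1,1,0} = 2
G(13) = mex{1,1,0} = 2
G(14) = mex{3,0,1} = 2
G(15) = mex{2,0,1} = 3
G(16) = mex{2,2,1} = 0
G(17) = mex{2,1,0} = 3
G(18) = mex{3,1,0} = 2
G(19) = mex{0,3,2} = 1
G(20) = mex{3,2,1} = 0
G(21) = mex{2,2,1} = 0
G(22) = mex{1,2,3} = 0
G(23) = mex{0,3,2} = 1
G(24) = mex{0,0,2} = 1
G(25) = mex{0,3,2} = 1
G(26) = mex{1,2,3} = 0
G(27) = mex{1,1,0} = 2
G(28) = mex{1,0,3} = 2
G(29) = mex{0,0,2} = 1
G(30) = mex{2,0,1} = 3
G(31) = mex{2,1,0} = 3
G(32) = mex{1,1,0} = 2
G(33) = mex{3,1,0} = 2
G(34) = mex{3,0,1} = 2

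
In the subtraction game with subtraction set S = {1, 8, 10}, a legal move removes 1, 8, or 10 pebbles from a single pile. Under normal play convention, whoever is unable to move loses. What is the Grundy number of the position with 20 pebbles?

G(0) = 0
G(1) = mex{0} = 1
G(2) = mex{1} = 0
G(3) = mex{0} = 1
G(4) = mex{1} = 0
G(5) = mex{0} = 1
G(6) = mex{1} = 0
G(7) = mex{0} = 1
G(8) = mex{1,0} = 2
G(9) = mex{2,1} = 0
G(10) = mex{0,0,0} = 1
G(11) = mex{1,1,1} = 0
G(12) = mex{0,0,0} = 1
G(13) = mex{1,1,1} = 0
G(14) = mex{0,0,0} = 1
G(15) = mex{1,1,1} = 0
G(16) = mex{0,2,0} = 1
G(17) = mex{1,0,1} = 2
G(18) = mex{2,1,2} = 0
G(19) = mex{0,0,0} = 1
G(20) = mex{1,1,1} = 0

0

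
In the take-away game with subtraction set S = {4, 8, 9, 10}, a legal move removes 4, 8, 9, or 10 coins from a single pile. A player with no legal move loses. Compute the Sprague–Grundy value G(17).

0

G(0) = 0
G(1) = mex{} = 0
G(2) = mex{} = 0
G(3) = mex{} = 0
G(4) = mex{0} = 1
G(5) = mex{0} = 1
G(6) = mex{0} = 1
G(7) = mex{0} = 1
G(8) = mex{1,0} = 2
G(9) = mex{1,0,0} = 2
G(10) = mex{1,0,0,0} = 2
G(11) = mex{1,0,0,0} = 2
G(12) = mex{2,1,0,0} = 3
G(13) = mex{2,1,1,0} = 3
G(14) = mex{2,1,1,1} = 0
G(15) = mex{2,1,1,1} = 0
G(16) = mex{3,2,1,1} = 0
G(17) = mex{3,2,2,1} = 0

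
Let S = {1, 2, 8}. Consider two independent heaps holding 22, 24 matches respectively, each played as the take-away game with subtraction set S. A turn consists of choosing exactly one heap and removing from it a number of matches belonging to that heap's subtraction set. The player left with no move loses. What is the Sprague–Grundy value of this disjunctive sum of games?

All heaps use S = {1, 2, 8}:
G(0) = 0
G(1) = mex{0} = 1
G(2) = mex{1,0} = 2
G(3) = mex{2,1} = 0
G(4) = mex{0,2} = 1
G(5) = mex{1,0} = 2
G(6) = mex{2,1} = 0
G(7) = mex{0,2} = 1
G(8) = mex{1,0,0} = 2
G(9) = mex{2,1,1} = 0
G(10) = mex{0,2,2} = 1
G(11) = mex{1,0,0} = 2
G(12) = mex{2,1,1} = 0
G(13) = mex{0,2,2} = 1
G(14) = mex{1,0,0} = 2
G(15) = mex{2,1,1} = 0
G(16) = mex{0,2,2} = 1
G(17) = mex{1,0,0} = 2
G(18) = mex{2,1,1} = 0
G(19) = mex{0,2,2} = 1
G(20) = mex{1,0,0} = 2
G(21) = mex{2,1,1} = 0
G(22) = mex{0,2,2} = 1
G(23) = mex{1,0,0} = 2
G(24) = mex{2,1,1} = 0
Heap A: G(22) = 1.
Heap B: G(24) = 0.
Combined Grundy value = 1 ⊕ 0 = 1.

1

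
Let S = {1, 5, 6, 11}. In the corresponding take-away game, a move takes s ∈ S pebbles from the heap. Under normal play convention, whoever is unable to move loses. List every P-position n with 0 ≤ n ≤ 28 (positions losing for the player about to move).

G(0) = 0
G(1) = mex{0} = 1
G(2) = mex{1} = 0
G(3) = mex{0} = 1
G(4) = mex{1} = 0
G(5) = mex{0,0} = 1
G(6) = mex{1,1,0} = 2
G(7) = mex{2,0,1} = 3
G(8) = mex{3,1,0} = 2
G(9) = mex{2,0,1} = 3
G(10) = mex{3,1,0} = 2
G(11) = mex{2,2,1,0} = 3
G(12) = mex{3,3,2,1} = 0
G(13) = mex{0,2,3,0} = 1
G(14) = mex{1,3,2,1} = 0
G(15) = mex{0,2,3,0} = 1
G(16) = mex{1,3,2,1} = 0
G(17) = mex{0,0,3,2} = 1
G(18) = mex{1,1,0,3} = 2
G(19) = mex{2,0,1,2} = 3
G(20) = mex{3,1,0,3} = 2
G(21) = mex{2,0,1,2} = 3
G(22) = mex{3,1,0,3} = 2
G(23) = mex{2,2,1,0} = 3
G(24) = mex{3,3,2,1} = 0
G(25) = mex{0,2,3,0} = 1
G(26) = mex{1,3,2,1} = 0
G(27) = mex{0,2,3,0} = 1
G(28) = mex{1,3,2,1} = 0
P-positions are exactly the n with G(n) = 0.

0, 2, 4, 12, 14, 16, 24, 26, 28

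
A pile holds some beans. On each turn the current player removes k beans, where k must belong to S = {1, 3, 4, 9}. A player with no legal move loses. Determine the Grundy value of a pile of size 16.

2

G(0) = 0
G(1) = mex{0} = 1
G(2) = mex{1} = 0
G(3) = mex{0,0} = 1
G(4) = mex{1,1,0} = 2
G(5) = mex{2,0,1} = 3
G(6) = mex{3,1,0} = 2
G(7) = mex{2,2,1} = 0
G(8) = mex{0,3,2} = 1
G(9) = mex{1,2,3,0} = 4
G(10) = mex{4,0,2,1} = 3
G(11) = mex{3,1,0,0} = 2
G(12) = mex{2,4,1,1} = 0
G(13) = mex{0,3,4,2} = 1
G(14) = mex{1,2,3,3} = 0
G(15) = mex{0,0,2,2} = 1
G(16) = mex{1,1,0,0} = 2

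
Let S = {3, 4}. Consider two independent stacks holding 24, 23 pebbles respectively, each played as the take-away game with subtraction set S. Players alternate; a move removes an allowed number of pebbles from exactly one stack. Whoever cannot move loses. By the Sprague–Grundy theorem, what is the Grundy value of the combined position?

All stacks use S = {3, 4}:
n :  0  1  2  3  4  5  6  7  8  9 10 11 12 13 14 15 16 17 18 19 20 21 22 23 24
G :  0  0  0  1  1  1  2  0  0  0  1  1  1  2  0  0  0  1  1  1  2  0  0  0  1
Stack A: G(24) = 1.
Stack B: G(23) = 0.
Combined Grundy value = 1 ⊕ 0 = 1.

1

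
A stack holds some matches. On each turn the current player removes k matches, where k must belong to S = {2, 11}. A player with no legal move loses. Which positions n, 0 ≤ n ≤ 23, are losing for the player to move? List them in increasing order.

G(0) = 0
G(1) = mex{} = 0
G(2) = mex{0} = 1
G(3) = mex{0} = 1
G(4) = mex{1} = 0
G(5) = mex{1} = 0
G(6) = mex{0} = 1
G(7) = mex{0} = 1
G(8) = mex{1} = 0
G(9) = mex{1} = 0
G(10) = mex{0} = 1
G(11) = mex{0,0} = 1
G(12) = mex{1,0} = 2
G(13) = mex{1,1} = 0
G(14) = mex{2,1} = 0
G(15) = mex{0,0} = 1
G(16) = mex{0,0} = 1
G(17) = mex{1,1} = 0
G(18) = mex{1,1} = 0
G(19) = mex{0,0} = 1
G(20) = mex{0,0} = 1
G(21) = mex{1,1} = 0
G(22) = mex{1,1} = 0
G(23) = mex{0,2} = 1
P-positions are exactly the n with G(n) = 0.

0, 1, 4, 5, 8, 9, 13, 14, 17, 18, 21, 22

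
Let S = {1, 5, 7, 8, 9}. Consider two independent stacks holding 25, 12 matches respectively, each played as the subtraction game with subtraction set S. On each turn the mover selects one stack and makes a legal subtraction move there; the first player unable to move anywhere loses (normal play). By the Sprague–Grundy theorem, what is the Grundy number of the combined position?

1

All stacks use S = {1, 5, 7, 8, 9}:
n :  0  1  2  3  4  5  6  7  8  9 10 11 12 13 14 15 16 17 18 19 20 21 22 23 24 25
G :  0  1  0  1  0  1  0  1  2  3  2  3  2  3  2  3  0  1  0  1  0  1  0  1  2  3
Stack A: G(25) = 3.
Stack B: G(12) = 2.
Combined Grundy value = 3 ⊕ 2 = 1.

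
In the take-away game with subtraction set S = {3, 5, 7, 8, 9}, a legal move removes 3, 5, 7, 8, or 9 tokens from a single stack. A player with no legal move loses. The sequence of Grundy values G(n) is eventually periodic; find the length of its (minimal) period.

n :  0  1  2  3  4  5  6  7  8  9 10 11 12 13 14 15 16 17 18 19 20 21 22 23 24 25
G :  0  0  0  1  1  1  2  2  2  3  3  3  0  0  0  1  1  1  2  2  2  3  3  3  0  0
G(n+12) = G(n) holds for n = 0,…,8 (a full window of length max(S) = 9), so the sequence is purely periodic with period 12.

12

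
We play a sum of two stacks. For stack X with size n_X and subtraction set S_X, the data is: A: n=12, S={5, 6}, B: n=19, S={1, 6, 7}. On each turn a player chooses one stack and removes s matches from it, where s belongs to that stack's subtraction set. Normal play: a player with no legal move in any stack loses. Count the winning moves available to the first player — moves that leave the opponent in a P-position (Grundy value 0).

Stack A, S = {5, 6}:
G(0) = 0
G(1) = mex{} = 0
G(2) = mex{} = 0
G(3) = mex{} = 0
G(4) = mex{} = 0
G(5) = mex{0} = 1
G(6) = mex{0,0} = 1
G(7) = mex{0,0} = 1
G(8) = mex{0,0} = 1
G(9) = mex{0,0} = 1
G(10) = mex{1,0} = 2
G(11) = mex{1,1} = 0
G(12) = mex{1,1} = 0
G_A(12) = 0.
Stack B, S = {1, 6, 7}:
G(0) = 0
G(1) = mex{0} = 1
G(2) = mex{1} = 0
G(3) = mex{0} = 1
G(4) = mex{1} = 0
G(5) = mex{0} = 1
G(6) = mex{1,0} = 2
G(7) = mex{2,1,0} = 3
G(8) = mex{3,0,1} = 2
G(9) = mex{2,1,0} = 3
G(10) = mex{3,0,1} = 2
G(11) = mex{2,1,0} = 3
G(12) = mex{3,2,1} = 0
G(13) = mex{0,3,2} = 1
G(14) = mex{1,2,3} = 0
G(15) = mex{0,3,2} = 1
G(16) = mex{1,2,3} = 0
G(17) = mex{0,3,2} = 1
G(18) = mex{1,0,3} = 2
G(19) = mex{2,1,0} = 3
G_B(19) = 3.
Combined Grundy value = 0 ⊕ 3 = 3.
A winning move leaves total XOR = 0, i.e. changes one component's Grundy value g to g ⊕ X where X is the current total.
Stack A: need g' = 0⊕3 = 3. Options: 12−5→G=1, 12−6→G=1. Hits: 0.
Stack B: need g' = 3⊕3 = 0. Options: 19−1→G=2, 19−6→G=1, 19−7→G=0. Hits: 1.

1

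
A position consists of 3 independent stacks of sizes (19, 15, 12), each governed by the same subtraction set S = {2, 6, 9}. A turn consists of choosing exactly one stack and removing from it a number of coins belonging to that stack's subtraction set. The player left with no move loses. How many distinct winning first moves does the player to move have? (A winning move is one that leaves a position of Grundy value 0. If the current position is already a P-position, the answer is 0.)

0

All stacks use S = {2, 6, 9}:
G(0) = 0
G(1) = mex{} = 0
G(2) = mex{0} = 1
G(3) = mex{0} = 1
G(4) = mex{1} = 0
G(5) = mex{1} = 0
G(6) = mex{0,0} = 1
G(7) = mex{0,0} = 1
G(8) = mex{1,1} = 0
G(9) = mex{1,1,0} = 2
G(10) = mex{0,0,0} = 1
G(11) = mex{2,0,1} = 3
G(12) = mex{1,1,1} = 0
G(13) = mex{3,1,0} = 2
G(14) = mex{0,0,0} = 1
G(15) = mex{2,2,1} = 0
G(16) = mex{1,1,1} = 0
G(17) = mex{0,3,0} = 1
G(18) = mex{0,0,2} = 1
G(19) = mex{1,2,1} = 0
Stack A: G(19) = 0.
Stack B: G(15) = 0.
Stack C: G(12) = 0.
Combined Grundy value = 0 ⊕ 0 ⊕ 0 = 0.
A winning move leaves total XOR = 0, i.e. changes one component's Grundy value g to g ⊕ X where X is the current total.
Stack A: target g' = 0⊕0 = 0, but every legal move changes the Grundy value (mex property), so 0 moves.
Stack B: target g' = 0⊕0 = 0, but every legal move changes the Grundy value (mex property), so 0 moves.
Stack C: target g' = 0⊕0 = 0, but every legal move changes the Grundy value (mex property), so 0 moves.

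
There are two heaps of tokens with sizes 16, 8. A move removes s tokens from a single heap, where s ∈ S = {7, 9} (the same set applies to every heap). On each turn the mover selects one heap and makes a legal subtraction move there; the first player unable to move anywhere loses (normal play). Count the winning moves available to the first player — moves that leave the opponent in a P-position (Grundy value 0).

3

All heaps use S = {7, 9}:
n :  0  1  2  3  4  5  6  7  8  9 10 11 12 13 14 15 16
G :  0  0  0  0  0  0  0  1  1  1  1  1  1  1  2  2  0
Heap A: G(16) = 0.
Heap B: G(8) = 1.
Combined Grundy value = 0 ⊕ 1 = 1.
A winning move leaves total XOR = 0, i.e. changes one component's Grundy value g to g ⊕ X where X is the current total.
Heap A: need g' = 0⊕1 = 1. Options: 16−7→G=1, 16−9→G=1. Hits: 2.
Heap B: need g' = 1⊕1 = 0. Options: 8−7→G=0. Hits: 1.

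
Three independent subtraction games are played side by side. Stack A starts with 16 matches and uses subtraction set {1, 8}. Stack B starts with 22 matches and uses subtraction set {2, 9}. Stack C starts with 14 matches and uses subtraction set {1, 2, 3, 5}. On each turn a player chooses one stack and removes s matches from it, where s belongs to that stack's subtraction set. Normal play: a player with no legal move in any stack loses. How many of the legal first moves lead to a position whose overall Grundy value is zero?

3

Stack A, S = {1, 8}:
n :  0  1  2  3  4  5  6  7  8  9 10 11 12 13 14 15 16
G :  0  1  0  1  0  1  0  1  2  0  1  0  1  0  1  0  1
G_A(16) = 1.
Stack B, S = {2, 9}:
n :  0  1  2  3  4  5  6  7  8  9 10 11 12 13 14 15 16 17 18 19 20 21 22
G :  0  0  1  1  0  0  1  1  0  2  1  0  0  1  1  0  0  1  1  0  2  1  0
G_B(22) = 0.
Stack C, S = {1, 2, 3, 5}:
G(0) = 0
G(1) = mex{0} = 1
G(2) = mex{1,0} = 2
G(3) = mex{2,1,0} = 3
G(4) = mex{3,2,1} = 0
G(5) = mex{0,3,2,0} = 1
G(6) = mex{1,0,3,1} = 2
G(7) = mex{2,1,0,2} = 3
G(8) = mex{3,2,1,3} = 0
G(9) = mex{0,3,2,0} = 1
G(10) = mex{1,0,3,1} = 2
G(11) = mex{2,1,0,2} = 3
G(12) = mex{3,2,1,3} = 0
G(13) = mex{0,3,2,0} = 1
G(14) = mex{1,0,3,1} = 2
G_C(14) = 2.
Combined Grundy value = 1 ⊕ 0 ⊕ 2 = 3.
A winning move leaves total XOR = 0, i.e. changes one component's Grundy value g to g ⊕ X where X is the current total.
Stack A: need g' = 1⊕3 = 2. Options: 16−1→G=0, 16−8→G=2. Hits: 1.
Stack B: need g' = 0⊕3 = 3. Options: 22−2→G=2, 22−9→G=1. Hits: 0.
Stack C: need g' = 2⊕3 = 1. Options: 14−1→G=1, 14−2→G=0, 14−3→G=3, 14−5→G=1. Hits: 2.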